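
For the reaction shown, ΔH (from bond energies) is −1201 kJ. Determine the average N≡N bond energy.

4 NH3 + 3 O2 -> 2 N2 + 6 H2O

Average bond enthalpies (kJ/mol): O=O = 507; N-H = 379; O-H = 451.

Let D be the N≡N bond energy.
Σ(broken) = 12×379 + 3×507 = 6069
Σ(formed) = 2×D + 12×451 = 5412 + 2D
ΔH = Σ(broken) − Σ(formed) = (6069) − (5412 + 2D) = +657 − 2D
Setting this equal to −1201 kJ gives 2D = 1858, so D = 929 kJ/mol.

D(N≡N) ≈ 929 kJ/mol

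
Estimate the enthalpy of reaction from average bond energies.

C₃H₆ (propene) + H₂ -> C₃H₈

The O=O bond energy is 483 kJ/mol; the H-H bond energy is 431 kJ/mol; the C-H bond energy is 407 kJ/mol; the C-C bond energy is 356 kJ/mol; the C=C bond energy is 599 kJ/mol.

ΔH ≈ −140 kJ

Bonds broken (reactants):
  C-C: 1 × 356 = 356
  C-H: 6 × 407 = 2442
  C=C: 1 × 599 = 599
  H-H: 1 × 431 = 431
  Σ(broken) = 3828 kJ
Bonds formed (products):
  C-C: 2 × 356 = 712
  C-H: 8 × 407 = 3256
  Σ(formed) = 3968 kJ
ΔH = Σ(broken) − Σ(formed) = 3828 − 3968 = −140 kJ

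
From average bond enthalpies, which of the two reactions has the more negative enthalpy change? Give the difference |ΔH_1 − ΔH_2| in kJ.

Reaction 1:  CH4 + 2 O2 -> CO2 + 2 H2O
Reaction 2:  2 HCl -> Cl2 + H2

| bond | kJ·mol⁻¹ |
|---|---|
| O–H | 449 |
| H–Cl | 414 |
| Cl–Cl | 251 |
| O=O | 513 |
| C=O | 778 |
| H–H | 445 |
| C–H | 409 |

Reaction 1:
  Bonds broken (reactants):
    C–H: 4 × 409 = 1636
    O=O: 2 × 513 = 1026
    Σ(broken) = 2662 kJ
  Bonds formed (products):
    C=O: 2 × 778 = 1556
    O–H: 4 × 449 = 1796
    Σ(formed) = 3352 kJ
  ΔH_1 = 2662 − 3352 = −690 kJ
Reaction 2:
  Bonds broken (reactants):
    H–Cl: 2 × 414 = 828
    Σ(broken) = 828 kJ
  Bonds formed (products):
    Cl–Cl: 1 × 251 = 251
    H–H: 1 × 445 = 445
    Σ(formed) = 696 kJ
  ΔH_2 = 828 − 696 = +132 kJ
ΔH_1 − ΔH_2 = −822 kJ, so reaction 1 has the more negative ΔH; |ΔH_1 − ΔH_2| = 822 kJ.

Reaction 1, by 822 kJ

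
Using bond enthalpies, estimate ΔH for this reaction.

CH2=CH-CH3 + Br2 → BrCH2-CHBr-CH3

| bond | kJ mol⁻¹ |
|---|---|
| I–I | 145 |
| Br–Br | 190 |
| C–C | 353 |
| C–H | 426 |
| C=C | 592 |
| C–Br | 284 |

ΔH ≈ −139 kJ

Bonds broken (reactants):
  Br–Br: 1 × 190 = 190
  C–C: 1 × 353 = 353
  C–H: 6 × 426 = 2556
  C=C: 1 × 592 = 592
  Σ(broken) = 3691 kJ
Bonds formed (products):
  C–Br: 2 × 284 = 568
  C–C: 2 × 353 = 706
  C–H: 6 × 426 = 2556
  Σ(formed) = 3830 kJ
ΔH = Σ(broken) − Σ(formed) = 3691 − 3830 = −139 kJ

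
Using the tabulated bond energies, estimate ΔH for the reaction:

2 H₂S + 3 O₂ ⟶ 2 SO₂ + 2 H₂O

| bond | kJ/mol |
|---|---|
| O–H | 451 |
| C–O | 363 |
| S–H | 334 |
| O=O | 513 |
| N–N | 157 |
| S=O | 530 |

ΔH ≈ −1049 kJ

Bonds broken (reactants):
  O=O: 3 × 513 = 1539
  S–H: 4 × 334 = 1336
  Σ(broken) = 2875 kJ
Bonds formed (products):
  O–H: 4 × 451 = 1804
  S=O: 4 × 530 = 2120
  Σ(formed) = 3924 kJ
ΔH = Σ(broken) − Σ(formed) = 2875 − 3924 = −1049 kJ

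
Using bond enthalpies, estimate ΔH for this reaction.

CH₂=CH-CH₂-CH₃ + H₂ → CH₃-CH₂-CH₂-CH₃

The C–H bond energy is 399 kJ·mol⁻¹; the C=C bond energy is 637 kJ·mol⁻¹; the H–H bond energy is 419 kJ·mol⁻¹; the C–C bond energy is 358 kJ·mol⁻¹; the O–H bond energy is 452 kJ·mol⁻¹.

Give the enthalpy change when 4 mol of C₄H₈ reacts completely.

ΔH = −400 kJ

Bonds broken (reactants):
  C–C: 2 × 358 = 716
  C–H: 8 × 399 = 3192
  C=C: 1 × 637 = 637
  H–H: 1 × 419 = 419
  Σ(broken) = 4964 kJ
Bonds formed (products):
  C–C: 3 × 358 = 1074
  C–H: 10 × 399 = 3990
  Σ(formed) = 5064 kJ
ΔH = Σ(broken) − Σ(formed) = 4964 − 5064 = −100 kJ
For 4× the reaction as written: 4 × (−100) = −400 kJ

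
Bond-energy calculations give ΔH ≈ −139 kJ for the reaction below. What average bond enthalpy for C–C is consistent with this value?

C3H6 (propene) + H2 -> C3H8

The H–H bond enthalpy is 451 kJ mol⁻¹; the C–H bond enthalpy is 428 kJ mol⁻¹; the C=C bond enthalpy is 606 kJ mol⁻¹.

D(C–C) ≈ 340 kJ/mol

Let D be the C–C bond energy.
Σ(broken) = 1×D + 6×428 + 1×606 + 1×451 = 3625 + D
Σ(formed) = 2×D + 8×428 = 3424 + 2D
ΔH = Σ(broken) − Σ(formed) = (3625 + D) − (3424 + 2D) = +201 − D
Setting this equal to −139 kJ gives D = 340 kJ/mol.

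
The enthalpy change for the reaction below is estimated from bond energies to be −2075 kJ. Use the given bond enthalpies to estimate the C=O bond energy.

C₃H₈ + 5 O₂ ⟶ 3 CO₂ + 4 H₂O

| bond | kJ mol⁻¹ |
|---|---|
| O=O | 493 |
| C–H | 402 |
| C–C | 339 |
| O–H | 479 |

Let D be the C=O bond energy.
Σ(broken) = 2×339 + 8×402 + 5×493 = 6359
Σ(formed) = 6×D + 8×479 = 3832 + 6D
ΔH = Σ(broken) − Σ(formed) = (6359) − (3832 + 6D) = +2527 − 6D
Setting this equal to −2075 kJ gives 6D = 4602, so D = 767 kJ/mol.

D(C=O) ≈ 767 kJ/mol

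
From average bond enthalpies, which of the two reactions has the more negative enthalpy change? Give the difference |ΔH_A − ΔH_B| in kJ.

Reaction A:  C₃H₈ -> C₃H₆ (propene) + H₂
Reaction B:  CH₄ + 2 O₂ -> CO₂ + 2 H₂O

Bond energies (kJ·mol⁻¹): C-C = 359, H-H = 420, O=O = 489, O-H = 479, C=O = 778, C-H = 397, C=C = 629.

Reaction B, by 1010 kJ

Reaction A:
  Bonds broken (reactants):
    C-C: 2 × 359 = 718
    C-H: 8 × 397 = 3176
    Σ(broken) = 3894 kJ
  Bonds formed (products):
    C-C: 1 × 359 = 359
    C-H: 6 × 397 = 2382
    C=C: 1 × 629 = 629
    H-H: 1 × 420 = 420
    Σ(formed) = 3790 kJ
  ΔH_A = 3894 − 3790 = +104 kJ
Reaction B:
  Bonds broken (reactants):
    C-H: 4 × 397 = 1588
    O=O: 2 × 489 = 978
    Σ(broken) = 2566 kJ
  Bonds formed (products):
    C=O: 2 × 778 = 1556
    O-H: 4 × 479 = 1916
    Σ(formed) = 3472 kJ
  ΔH_B = 2566 − 3472 = −906 kJ
ΔH_A − ΔH_B = +1010 kJ, so reaction B has the more negative ΔH; |ΔH_A − ΔH_B| = 1010 kJ.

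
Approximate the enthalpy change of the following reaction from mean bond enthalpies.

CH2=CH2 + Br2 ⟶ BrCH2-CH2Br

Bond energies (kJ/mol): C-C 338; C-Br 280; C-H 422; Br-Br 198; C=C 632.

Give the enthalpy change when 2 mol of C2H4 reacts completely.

Bonds broken (reactants):
  Br-Br: 1 × 198 = 198
  C-H: 4 × 422 = 1688
  C=C: 1 × 632 = 632
  Σ(broken) = 2518 kJ
Bonds formed (products):
  C-Br: 2 × 280 = 560
  C-C: 1 × 338 = 338
  C-H: 4 × 422 = 1688
  Σ(formed) = 2586 kJ
ΔH = Σ(broken) − Σ(formed) = 2518 − 2586 = −68 kJ
For 2× the reaction as written: 2 × (−68) = −136 kJ

ΔH = −136 kJ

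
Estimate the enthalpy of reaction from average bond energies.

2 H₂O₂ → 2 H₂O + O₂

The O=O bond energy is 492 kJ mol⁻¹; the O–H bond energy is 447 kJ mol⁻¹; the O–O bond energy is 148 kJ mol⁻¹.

ΔH ≈ −196 kJ

Bonds broken (reactants):
  O–H: 4 × 447 = 1788
  O–O: 2 × 148 = 296
  Σ(broken) = 2084 kJ
Bonds formed (products):
  O–H: 4 × 447 = 1788
  O=O: 1 × 492 = 492
  Σ(formed) = 2280 kJ
ΔH = Σ(broken) − Σ(formed) = 2084 − 2280 = −196 kJ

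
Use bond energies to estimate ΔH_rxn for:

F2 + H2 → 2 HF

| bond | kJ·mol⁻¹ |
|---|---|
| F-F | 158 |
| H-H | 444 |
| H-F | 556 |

ΔH ≈ −510 kJ

Bonds broken (reactants):
  F-F: 1 × 158 = 158
  H-H: 1 × 444 = 444
  Σ(broken) = 602 kJ
Bonds formed (products):
  H-F: 2 × 556 = 1112
  Σ(formed) = 1112 kJ
ΔH = Σ(broken) − Σ(formed) = 602 − 1112 = −510 kJ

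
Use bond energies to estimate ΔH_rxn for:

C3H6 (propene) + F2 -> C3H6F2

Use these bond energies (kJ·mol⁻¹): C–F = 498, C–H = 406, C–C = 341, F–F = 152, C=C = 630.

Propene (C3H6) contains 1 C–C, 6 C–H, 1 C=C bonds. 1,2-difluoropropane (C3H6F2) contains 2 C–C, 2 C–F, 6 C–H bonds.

Bonds broken (reactants):
  C–C: 1 × 341 = 341
  C–H: 6 × 406 = 2436
  C=C: 1 × 630 = 630
  F–F: 1 × 152 = 152
  Σ(broken) = 3559 kJ
Bonds formed (products):
  C–C: 2 × 341 = 682
  C–F: 2 × 498 = 996
  C–H: 6 × 406 = 2436
  Σ(formed) = 4114 kJ
ΔH = Σ(broken) − Σ(formed) = 3559 − 4114 = −555 kJ

ΔH ≈ −555 kJ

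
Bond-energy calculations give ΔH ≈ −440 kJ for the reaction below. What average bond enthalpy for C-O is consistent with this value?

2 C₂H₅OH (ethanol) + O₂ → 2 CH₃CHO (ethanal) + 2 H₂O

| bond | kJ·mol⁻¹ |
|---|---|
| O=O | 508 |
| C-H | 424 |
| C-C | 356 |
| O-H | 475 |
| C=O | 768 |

D(C-O) ≈ 345 kJ/mol

Let D be the C-O bond energy.
Σ(broken) = 2×356 + 10×424 + 2×D + 2×475 + 1×508 = 6410 + 2D
Σ(formed) = 2×356 + 8×424 + 2×768 + 4×475 = 7540
ΔH = Σ(broken) − Σ(formed) = (6410 + 2D) − (7540) = −1130 + 2D
Setting this equal to −440 kJ gives 2D = 690, so D = 345 kJ/mol.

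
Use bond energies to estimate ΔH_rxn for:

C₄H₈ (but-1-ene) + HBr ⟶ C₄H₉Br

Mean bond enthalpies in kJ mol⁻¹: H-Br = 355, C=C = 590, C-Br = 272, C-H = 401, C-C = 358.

Bonds broken (reactants):
  C-C: 2 × 358 = 716
  C-H: 8 × 401 = 3208
  C=C: 1 × 590 = 590
  H-Br: 1 × 355 = 355
  Σ(broken) = 4869 kJ
Bonds formed (products):
  C-Br: 1 × 272 = 272
  C-C: 3 × 358 = 1074
  C-H: 9 × 401 = 3609
  Σ(formed) = 4955 kJ
ΔH = Σ(broken) − Σ(formed) = 4869 − 4955 = −86 kJ

ΔH ≈ −86 kJ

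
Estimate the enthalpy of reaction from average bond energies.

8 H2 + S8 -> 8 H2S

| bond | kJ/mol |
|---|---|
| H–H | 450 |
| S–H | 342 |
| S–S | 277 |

ΔH ≈ +344 kJ

Bonds broken (reactants):
  H–H: 8 × 450 = 3600
  S–S: 8 × 277 = 2216
  Σ(broken) = 5816 kJ
Bonds formed (products):
  S–H: 16 × 342 = 5472
  Σ(formed) = 5472 kJ
ΔH = Σ(broken) − Σ(formed) = 5816 − 5472 = +344 kJ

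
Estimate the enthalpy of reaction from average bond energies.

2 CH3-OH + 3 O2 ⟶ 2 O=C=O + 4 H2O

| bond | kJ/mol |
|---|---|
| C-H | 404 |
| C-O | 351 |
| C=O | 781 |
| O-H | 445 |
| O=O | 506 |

ΔH ≈ −1150 kJ

Bonds broken (reactants):
  C-H: 6 × 404 = 2424
  C-O: 2 × 351 = 702
  O-H: 2 × 445 = 890
  O=O: 3 × 506 = 1518
  Σ(broken) = 5534 kJ
Bonds formed (products):
  C=O: 4 × 781 = 3124
  O-H: 8 × 445 = 3560
  Σ(formed) = 6684 kJ
ΔH = Σ(broken) − Σ(formed) = 5534 − 6684 = −1150 kJ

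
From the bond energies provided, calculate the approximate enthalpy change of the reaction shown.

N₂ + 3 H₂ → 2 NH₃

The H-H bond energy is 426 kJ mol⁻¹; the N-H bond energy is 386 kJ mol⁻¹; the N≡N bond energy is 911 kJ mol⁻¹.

Bonds broken (reactants):
  H-H: 3 × 426 = 1278
  N≡N: 1 × 911 = 911
  Σ(broken) = 2189 kJ
Bonds formed (products):
  N-H: 6 × 386 = 2316
  Σ(formed) = 2316 kJ
ΔH = Σ(broken) − Σ(formed) = 2189 − 2316 = −127 kJ

ΔH ≈ −127 kJ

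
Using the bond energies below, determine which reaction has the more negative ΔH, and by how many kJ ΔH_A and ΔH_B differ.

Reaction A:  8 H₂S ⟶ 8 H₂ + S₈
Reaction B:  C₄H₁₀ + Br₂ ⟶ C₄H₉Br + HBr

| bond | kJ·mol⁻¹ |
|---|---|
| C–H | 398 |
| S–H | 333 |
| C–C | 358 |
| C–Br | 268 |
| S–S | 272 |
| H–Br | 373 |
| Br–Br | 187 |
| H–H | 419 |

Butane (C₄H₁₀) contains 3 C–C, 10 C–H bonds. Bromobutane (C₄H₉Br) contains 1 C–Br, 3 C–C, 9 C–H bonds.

Reaction A, by 144 kJ

Reaction A:
  Bonds broken (reactants):
    S–H: 16 × 333 = 5328
    Σ(broken) = 5328 kJ
  Bonds formed (products):
    H–H: 8 × 419 = 3352
    S–S: 8 × 272 = 2176
    Σ(formed) = 5528 kJ
  ΔH_A = 5328 − 5528 = −200 kJ
Reaction B:
  Bonds broken (reactants):
    Br–Br: 1 × 187 = 187
    C–C: 3 × 358 = 1074
    C–H: 10 × 398 = 3980
    Σ(broken) = 5241 kJ
  Bonds formed (products):
    C–Br: 1 × 268 = 268
    C–C: 3 × 358 = 1074
    C–H: 9 × 398 = 3582
    H–Br: 1 × 373 = 373
    Σ(formed) = 5297 kJ
  ΔH_B = 5241 − 5297 = −56 kJ
ΔH_A − ΔH_B = −144 kJ, so reaction A has the more negative ΔH; |ΔH_A − ΔH_B| = 144 kJ.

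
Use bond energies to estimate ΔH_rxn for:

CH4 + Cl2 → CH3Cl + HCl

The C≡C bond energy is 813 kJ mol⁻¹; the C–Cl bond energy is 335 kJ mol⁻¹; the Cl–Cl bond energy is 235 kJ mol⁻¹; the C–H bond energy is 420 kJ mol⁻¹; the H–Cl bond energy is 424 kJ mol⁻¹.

ΔH ≈ −104 kJ

Bonds broken (reactants):
  C–H: 4 × 420 = 1680
  Cl–Cl: 1 × 235 = 235
  Σ(broken) = 1915 kJ
Bonds formed (products):
  C–Cl: 1 × 335 = 335
  C–H: 3 × 420 = 1260
  H–Cl: 1 × 424 = 424
  Σ(formed) = 2019 kJ
ΔH = Σ(broken) − Σ(formed) = 1915 − 2019 = −104 kJ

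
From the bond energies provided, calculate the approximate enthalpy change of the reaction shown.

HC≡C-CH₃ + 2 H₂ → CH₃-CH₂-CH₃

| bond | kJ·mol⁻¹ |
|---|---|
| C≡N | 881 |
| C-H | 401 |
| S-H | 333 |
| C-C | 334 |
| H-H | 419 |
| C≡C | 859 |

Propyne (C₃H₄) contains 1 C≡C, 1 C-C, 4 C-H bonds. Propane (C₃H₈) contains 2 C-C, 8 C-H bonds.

Bonds broken (reactants):
  C≡C: 1 × 859 = 859
  C-C: 1 × 334 = 334
  C-H: 4 × 401 = 1604
  H-H: 2 × 419 = 838
  Σ(broken) = 3635 kJ
Bonds formed (products):
  C-C: 2 × 334 = 668
  C-H: 8 × 401 = 3208
  Σ(formed) = 3876 kJ
ΔH = Σ(broken) − Σ(formed) = 3635 − 3876 = −241 kJ

ΔH ≈ −241 kJ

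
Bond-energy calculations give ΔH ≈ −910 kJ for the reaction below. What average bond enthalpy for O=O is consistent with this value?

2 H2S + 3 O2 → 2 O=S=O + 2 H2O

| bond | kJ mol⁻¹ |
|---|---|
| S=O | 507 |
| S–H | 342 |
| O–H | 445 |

Let D be the O=O bond energy.
Σ(broken) = 3×D + 4×342 = 1368 + 3D
Σ(formed) = 4×445 + 4×507 = 3808
ΔH = Σ(broken) − Σ(formed) = (1368 + 3D) − (3808) = −2440 + 3D
Setting this equal to −910 kJ gives 3D = 1530, so D = 510 kJ/mol.

D(O=O) ≈ 510 kJ/mol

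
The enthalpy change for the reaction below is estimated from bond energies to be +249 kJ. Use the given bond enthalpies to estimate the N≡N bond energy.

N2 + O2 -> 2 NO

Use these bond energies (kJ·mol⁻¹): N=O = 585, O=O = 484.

Let D be the N≡N bond energy.
Σ(broken) = 1×D + 1×484 = 484 + D
Σ(formed) = 2×585 = 1170
ΔH = Σ(broken) − Σ(formed) = (484 + D) − (1170) = −686 + D
Setting this equal to +249 kJ gives D = 935 kJ/mol.

D(N≡N) ≈ 935 kJ/mol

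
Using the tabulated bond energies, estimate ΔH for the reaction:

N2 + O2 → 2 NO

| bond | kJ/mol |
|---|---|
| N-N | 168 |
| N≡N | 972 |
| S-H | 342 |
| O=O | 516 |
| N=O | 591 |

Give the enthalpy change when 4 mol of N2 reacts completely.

ΔH = +1224 kJ

Bonds broken (reactants):
  N≡N: 1 × 972 = 972
  O=O: 1 × 516 = 516
  Σ(broken) = 1488 kJ
Bonds formed (products):
  N=O: 2 × 591 = 1182
  Σ(formed) = 1182 kJ
ΔH = Σ(broken) − Σ(formed) = 1488 − 1182 = +306 kJ
For 4× the reaction as written: 4 × (+306) = +1224 kJ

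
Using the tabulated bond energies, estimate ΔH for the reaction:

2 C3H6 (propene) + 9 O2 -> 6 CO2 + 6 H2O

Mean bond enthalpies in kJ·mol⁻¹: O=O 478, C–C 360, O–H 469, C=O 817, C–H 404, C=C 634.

Bonds broken (reactants):
  C–C: 2 × 360 = 720
  C–H: 12 × 404 = 4848
  C=C: 2 × 634 = 1268
  O=O: 9 × 478 = 4302
  Σ(broken) = 11138 kJ
Bonds formed (products):
  C=O: 12 × 817 = 9804
  O–H: 12 × 469 = 5628
  Σ(formed) = 15432 kJ
ΔH = Σ(broken) − Σ(formed) = 11138 − 15432 = −4294 kJ

ΔH ≈ −4294 kJ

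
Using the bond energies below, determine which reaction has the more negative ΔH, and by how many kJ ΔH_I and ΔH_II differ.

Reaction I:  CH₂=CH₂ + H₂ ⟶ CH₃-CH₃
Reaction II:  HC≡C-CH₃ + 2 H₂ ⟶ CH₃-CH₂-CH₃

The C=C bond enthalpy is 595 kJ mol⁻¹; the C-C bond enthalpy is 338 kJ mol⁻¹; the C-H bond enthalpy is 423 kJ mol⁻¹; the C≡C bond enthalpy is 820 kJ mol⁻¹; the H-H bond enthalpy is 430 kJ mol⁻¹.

Reaction I:
  Bonds broken (reactants):
    C-H: 4 × 423 = 1692
    C=C: 1 × 595 = 595
    H-H: 1 × 430 = 430
    Σ(broken) = 2717 kJ
  Bonds formed (products):
    C-C: 1 × 338 = 338
    C-H: 6 × 423 = 2538
    Σ(formed) = 2876 kJ
  ΔH_I = 2717 − 2876 = −159 kJ
Reaction II:
  Bonds broken (reactants):
    C≡C: 1 × 820 = 820
    C-C: 1 × 338 = 338
    C-H: 4 × 423 = 1692
    H-H: 2 × 430 = 860
    Σ(broken) = 3710 kJ
  Bonds formed (products):
    C-C: 2 × 338 = 676
    C-H: 8 × 423 = 3384
    Σ(formed) = 4060 kJ
  ΔH_II = 3710 − 4060 = −350 kJ
ΔH_I − ΔH_II = +191 kJ, so reaction II has the more negative ΔH; |ΔH_I − ΔH_II| = 191 kJ.

Reaction II, by 191 kJ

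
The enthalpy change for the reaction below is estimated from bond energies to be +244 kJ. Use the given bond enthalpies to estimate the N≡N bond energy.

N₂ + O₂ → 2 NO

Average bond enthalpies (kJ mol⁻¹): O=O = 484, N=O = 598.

Let D be the N≡N bond energy.
Σ(broken) = 1×D + 1×484 = 484 + D
Σ(formed) = 2×598 = 1196
ΔH = Σ(broken) − Σ(formed) = (484 + D) − (1196) = −712 + D
Setting this equal to +244 kJ gives D = 956 kJ/mol.

D(N≡N) ≈ 956 kJ/mol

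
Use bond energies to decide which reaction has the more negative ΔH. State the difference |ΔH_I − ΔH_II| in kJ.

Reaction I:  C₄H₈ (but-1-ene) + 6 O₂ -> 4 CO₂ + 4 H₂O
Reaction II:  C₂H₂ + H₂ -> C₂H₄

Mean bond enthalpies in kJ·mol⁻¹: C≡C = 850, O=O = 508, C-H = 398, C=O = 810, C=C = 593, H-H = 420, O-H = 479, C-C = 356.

Reaction I, by 2656 kJ

Reaction I:
  Bonds broken (reactants):
    C-C: 2 × 356 = 712
    C-H: 8 × 398 = 3184
    C=C: 1 × 593 = 593
    O=O: 6 × 508 = 3048
    Σ(broken) = 7537 kJ
  Bonds formed (products):
    C=O: 8 × 810 = 6480
    O-H: 8 × 479 = 3832
    Σ(formed) = 10312 kJ
  ΔH_I = 7537 − 10312 = −2775 kJ
Reaction II:
  Bonds broken (reactants):
    C≡C: 1 × 850 = 850
    C-H: 2 × 398 = 796
    H-H: 1 × 420 = 420
    Σ(broken) = 2066 kJ
  Bonds formed (products):
    C-H: 4 × 398 = 1592
    C=C: 1 × 593 = 593
    Σ(formed) = 2185 kJ
  ΔH_II = 2066 − 2185 = −119 kJ
ΔH_I − ΔH_II = −2656 kJ, so reaction I has the more negative ΔH; |ΔH_I − ΔH_II| = 2656 kJ.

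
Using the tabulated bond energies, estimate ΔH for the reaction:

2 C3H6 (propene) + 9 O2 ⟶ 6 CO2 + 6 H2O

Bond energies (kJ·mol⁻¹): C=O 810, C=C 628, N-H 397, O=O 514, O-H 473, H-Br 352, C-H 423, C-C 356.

Bonds broken (reactants):
  C-C: 2 × 356 = 712
  C-H: 12 × 423 = 5076
  C=C: 2 × 628 = 1256
  O=O: 9 × 514 = 4626
  Σ(broken) = 11670 kJ
Bonds formed (products):
  C=O: 12 × 810 = 9720
  O-H: 12 × 473 = 5676
  Σ(formed) = 15396 kJ
ΔH = Σ(broken) − Σ(formed) = 11670 − 15396 = −3726 kJ

ΔH ≈ −3726 kJ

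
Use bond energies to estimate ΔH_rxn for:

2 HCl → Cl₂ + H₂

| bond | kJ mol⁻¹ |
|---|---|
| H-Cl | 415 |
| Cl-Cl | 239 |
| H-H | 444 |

ΔH ≈ +147 kJ

Bonds broken (reactants):
  H-Cl: 2 × 415 = 830
  Σ(broken) = 830 kJ
Bonds formed (products):
  Cl-Cl: 1 × 239 = 239
  H-H: 1 × 444 = 444
  Σ(formed) = 683 kJ
ΔH = Σ(broken) − Σ(formed) = 830 − 683 = +147 kJ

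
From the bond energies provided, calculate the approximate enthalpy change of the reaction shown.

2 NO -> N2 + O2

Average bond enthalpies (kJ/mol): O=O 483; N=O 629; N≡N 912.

Bonds broken (reactants):
  N=O: 2 × 629 = 1258
  Σ(broken) = 1258 kJ
Bonds formed (products):
  N≡N: 1 × 912 = 912
  O=O: 1 × 483 = 483
  Σ(formed) = 1395 kJ
ΔH = Σ(broken) − Σ(formed) = 1258 − 1395 = −137 kJ

ΔH ≈ −137 kJ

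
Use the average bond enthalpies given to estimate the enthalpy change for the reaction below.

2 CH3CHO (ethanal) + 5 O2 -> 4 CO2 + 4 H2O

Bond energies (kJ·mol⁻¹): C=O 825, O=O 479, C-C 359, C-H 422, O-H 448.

Bonds broken (reactants):
  C-C: 2 × 359 = 718
  C-H: 8 × 422 = 3376
  C=O: 2 × 825 = 1650
  O=O: 5 × 479 = 2395
  Σ(broken) = 8139 kJ
Bonds formed (products):
  C=O: 8 × 825 = 6600
  O-H: 8 × 448 = 3584
  Σ(formed) = 10184 kJ
ΔH = Σ(broken) − Σ(formed) = 8139 − 10184 = −2045 kJ

ΔH ≈ −2045 kJ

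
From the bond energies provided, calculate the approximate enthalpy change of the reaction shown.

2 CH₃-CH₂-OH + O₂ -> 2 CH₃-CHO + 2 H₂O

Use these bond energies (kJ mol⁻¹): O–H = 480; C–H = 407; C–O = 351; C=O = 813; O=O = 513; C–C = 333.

ΔH ≈ −557 kJ

Bonds broken (reactants):
  C–C: 2 × 333 = 666
  C–H: 10 × 407 = 4070
  C–O: 2 × 351 = 702
  O–H: 2 × 480 = 960
  O=O: 1 × 513 = 513
  Σ(broken) = 6911 kJ
Bonds formed (products):
  C–C: 2 × 333 = 666
  C–H: 8 × 407 = 3256
  C=O: 2 × 813 = 1626
  O–H: 4 × 480 = 1920
  Σ(formed) = 7468 kJ
ΔH = Σ(broken) − Σ(formed) = 6911 − 7468 = −557 kJ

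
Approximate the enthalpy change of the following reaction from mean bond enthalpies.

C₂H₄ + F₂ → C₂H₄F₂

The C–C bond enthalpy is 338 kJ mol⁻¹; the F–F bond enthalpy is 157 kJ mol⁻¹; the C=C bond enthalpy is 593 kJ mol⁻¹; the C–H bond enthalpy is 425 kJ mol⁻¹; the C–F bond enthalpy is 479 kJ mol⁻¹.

ΔH ≈ −546 kJ

Bonds broken (reactants):
  C–H: 4 × 425 = 1700
  C=C: 1 × 593 = 593
  F–F: 1 × 157 = 157
  Σ(broken) = 2450 kJ
Bonds formed (products):
  C–C: 1 × 338 = 338
  C–F: 2 × 479 = 958
  C–H: 4 × 425 = 1700
  Σ(formed) = 2996 kJ
ΔH = Σ(broken) − Σ(formed) = 2450 − 2996 = −546 kJ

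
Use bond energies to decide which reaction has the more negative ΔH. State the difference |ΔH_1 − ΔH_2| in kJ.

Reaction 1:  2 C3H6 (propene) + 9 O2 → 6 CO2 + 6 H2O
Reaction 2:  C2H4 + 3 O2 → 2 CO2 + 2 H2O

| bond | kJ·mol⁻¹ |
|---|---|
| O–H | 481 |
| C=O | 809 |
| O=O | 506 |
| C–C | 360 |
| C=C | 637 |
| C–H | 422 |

Reaction 1:
  Bonds broken (reactants):
    C–C: 2 × 360 = 720
    C–H: 12 × 422 = 5064
    C=C: 2 × 637 = 1274
    O=O: 9 × 506 = 4554
    Σ(broken) = 11612 kJ
  Bonds formed (products):
    C=O: 12 × 809 = 9708
    O–H: 12 × 481 = 5772
    Σ(formed) = 15480 kJ
  ΔH_1 = 11612 − 15480 = −3868 kJ
Reaction 2:
  Bonds broken (reactants):
    C–H: 4 × 422 = 1688
    C=C: 1 × 637 = 637
    O=O: 3 × 506 = 1518
    Σ(broken) = 3843 kJ
  Bonds formed (products):
    C=O: 4 × 809 = 3236
    O–H: 4 × 481 = 1924
    Σ(formed) = 5160 kJ
  ΔH_2 = 3843 − 5160 = −1317 kJ
ΔH_1 − ΔH_2 = −2551 kJ, so reaction 1 has the more negative ΔH; |ΔH_1 − ΔH_2| = 2551 kJ.

Reaction 1, by 2551 kJ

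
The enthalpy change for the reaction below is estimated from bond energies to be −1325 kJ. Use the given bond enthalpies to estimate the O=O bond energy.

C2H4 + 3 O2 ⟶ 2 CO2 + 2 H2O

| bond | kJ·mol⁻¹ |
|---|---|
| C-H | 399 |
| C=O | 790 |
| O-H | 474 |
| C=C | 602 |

D(O=O) ≈ 511 kJ/mol

Let D be the O=O bond energy.
Σ(broken) = 4×399 + 1×602 + 3×D = 2198 + 3D
Σ(formed) = 4×790 + 4×474 = 5056
ΔH = Σ(broken) − Σ(formed) = (2198 + 3D) − (5056) = −2858 + 3D
Setting this equal to −1325 kJ gives 3D = 1533, so D = 511 kJ/mol.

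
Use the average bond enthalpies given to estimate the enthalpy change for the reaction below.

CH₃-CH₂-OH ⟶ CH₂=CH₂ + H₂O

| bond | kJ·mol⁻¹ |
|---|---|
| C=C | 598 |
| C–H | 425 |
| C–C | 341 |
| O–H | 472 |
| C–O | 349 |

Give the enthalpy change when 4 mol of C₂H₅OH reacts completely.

ΔH = +180 kJ

Bonds broken (reactants):
  C–C: 1 × 341 = 341
  C–H: 5 × 425 = 2125
  C–O: 1 × 349 = 349
  O–H: 1 × 472 = 472
  Σ(broken) = 3287 kJ
Bonds formed (products):
  C–H: 4 × 425 = 1700
  C=C: 1 × 598 = 598
  O–H: 2 × 472 = 944
  Σ(formed) = 3242 kJ
ΔH = Σ(broken) − Σ(formed) = 3287 − 3242 = +45 kJ
For 4× the reaction as written: 4 × (+45) = +180 kJ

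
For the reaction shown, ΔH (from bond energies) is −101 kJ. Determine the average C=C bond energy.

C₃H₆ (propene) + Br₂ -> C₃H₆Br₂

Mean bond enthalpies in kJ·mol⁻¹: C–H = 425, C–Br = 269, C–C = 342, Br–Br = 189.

D(C=C) ≈ 590 kJ/mol

Let D be the C=C bond energy.
Σ(broken) = 1×189 + 1×342 + 6×425 + 1×D = 3081 + D
Σ(formed) = 2×269 + 2×342 + 6×425 = 3772
ΔH = Σ(broken) − Σ(formed) = (3081 + D) − (3772) = −691 + D
Setting this equal to −101 kJ gives D = 590 kJ/mol.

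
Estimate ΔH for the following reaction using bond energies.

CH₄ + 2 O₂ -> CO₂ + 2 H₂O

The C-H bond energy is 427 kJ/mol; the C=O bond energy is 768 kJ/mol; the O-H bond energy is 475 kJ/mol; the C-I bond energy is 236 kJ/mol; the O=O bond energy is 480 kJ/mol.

ΔH ≈ −768 kJ

Bonds broken (reactants):
  C-H: 4 × 427 = 1708
  O=O: 2 × 480 = 960
  Σ(broken) = 2668 kJ
Bonds formed (products):
  C=O: 2 × 768 = 1536
  O-H: 4 × 475 = 1900
  Σ(formed) = 3436 kJ
ΔH = Σ(broken) − Σ(formed) = 2668 − 3436 = −768 kJ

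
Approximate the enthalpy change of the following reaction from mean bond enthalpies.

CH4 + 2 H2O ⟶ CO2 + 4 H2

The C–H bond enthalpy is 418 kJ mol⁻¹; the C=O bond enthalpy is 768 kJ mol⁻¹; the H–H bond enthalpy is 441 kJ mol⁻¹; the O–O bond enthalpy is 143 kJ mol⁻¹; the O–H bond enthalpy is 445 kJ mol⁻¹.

Bonds broken (reactants):
  C–H: 4 × 418 = 1672
  O–H: 4 × 445 = 1780
  Σ(broken) = 3452 kJ
Bonds formed (products):
  C=O: 2 × 768 = 1536
  H–H: 4 × 441 = 1764
  Σ(formed) = 3300 kJ
ΔH = Σ(broken) − Σ(formed) = 3452 − 3300 = +152 kJ

ΔH ≈ +152 kJ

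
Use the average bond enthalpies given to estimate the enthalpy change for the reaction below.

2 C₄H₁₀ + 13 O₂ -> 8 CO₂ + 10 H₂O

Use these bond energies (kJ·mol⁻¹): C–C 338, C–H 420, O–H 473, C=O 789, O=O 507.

ΔH ≈ −5065 kJ

Bonds broken (reactants):
  C–C: 6 × 338 = 2028
  C–H: 20 × 420 = 8400
  O=O: 13 × 507 = 6591
  Σ(broken) = 17019 kJ
Bonds formed (products):
  C=O: 16 × 789 = 12624
  O–H: 20 × 473 = 9460
  Σ(formed) = 22084 kJ
ΔH = Σ(broken) − Σ(formed) = 17019 − 22084 = −5065 kJ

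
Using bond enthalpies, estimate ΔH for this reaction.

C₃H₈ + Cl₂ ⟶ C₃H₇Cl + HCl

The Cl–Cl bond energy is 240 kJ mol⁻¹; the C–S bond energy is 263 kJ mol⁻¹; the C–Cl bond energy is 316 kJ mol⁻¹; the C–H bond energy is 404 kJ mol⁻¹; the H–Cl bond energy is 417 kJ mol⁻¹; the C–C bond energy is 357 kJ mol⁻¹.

Bonds broken (reactants):
  C–C: 2 × 357 = 714
  C–H: 8 × 404 = 3232
  Cl–Cl: 1 × 240 = 240
  Σ(broken) = 4186 kJ
Bonds formed (products):
  C–C: 2 × 357 = 714
  C–Cl: 1 × 316 = 316
  C–H: 7 × 404 = 2828
  H–Cl: 1 × 417 = 417
  Σ(formed) = 4275 kJ
ΔH = Σ(broken) − Σ(formed) = 4186 − 4275 = −89 kJ

ΔH ≈ −89 kJ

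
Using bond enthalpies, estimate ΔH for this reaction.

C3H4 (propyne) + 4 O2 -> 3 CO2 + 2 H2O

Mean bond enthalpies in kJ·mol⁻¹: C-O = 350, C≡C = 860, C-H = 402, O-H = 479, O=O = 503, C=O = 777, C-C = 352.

Bonds broken (reactants):
  C≡C: 1 × 860 = 860
  C-C: 1 × 352 = 352
  C-H: 4 × 402 = 1608
  O=O: 4 × 503 = 2012
  Σ(broken) = 4832 kJ
Bonds formed (products):
  C=O: 6 × 777 = 4662
  O-H: 4 × 479 = 1916
  Σ(formed) = 6578 kJ
ΔH = Σ(broken) − Σ(formed) = 4832 − 6578 = −1746 kJ

ΔH ≈ −1746 kJ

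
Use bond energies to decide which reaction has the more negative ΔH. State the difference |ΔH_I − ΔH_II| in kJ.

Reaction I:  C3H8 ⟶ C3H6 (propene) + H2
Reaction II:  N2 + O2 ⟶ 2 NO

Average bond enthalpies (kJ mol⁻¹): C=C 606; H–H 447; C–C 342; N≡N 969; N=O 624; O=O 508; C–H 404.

Reaction I, by 132 kJ

Reaction I:
  Bonds broken (reactants):
    C–C: 2 × 342 = 684
    C–H: 8 × 404 = 3232
    Σ(broken) = 3916 kJ
  Bonds formed (products):
    C–C: 1 × 342 = 342
    C–H: 6 × 404 = 2424
    C=C: 1 × 606 = 606
    H–H: 1 × 447 = 447
    Σ(formed) = 3819 kJ
  ΔH_I = 3916 − 3819 = +97 kJ
Reaction II:
  Bonds broken (reactants):
    N≡N: 1 × 969 = 969
    O=O: 1 × 508 = 508
    Σ(broken) = 1477 kJ
  Bonds formed (products):
    N=O: 2 × 624 = 1248
    Σ(formed) = 1248 kJ
  ΔH_II = 1477 − 1248 = +229 kJ
ΔH_I − ΔH_II = −132 kJ, so reaction I has the more negative ΔH; |ΔH_I − ΔH_II| = 132 kJ.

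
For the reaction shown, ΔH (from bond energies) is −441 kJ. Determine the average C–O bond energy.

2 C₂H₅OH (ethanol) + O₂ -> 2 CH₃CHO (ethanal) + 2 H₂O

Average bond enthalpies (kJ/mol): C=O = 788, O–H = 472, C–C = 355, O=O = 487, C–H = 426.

Let D be the C–O bond energy.
Σ(broken) = 2×355 + 10×426 + 2×D + 2×472 + 1×487 = 6401 + 2D
Σ(formed) = 2×355 + 8×426 + 2×788 + 4×472 = 7582
ΔH = Σ(broken) − Σ(formed) = (6401 + 2D) − (7582) = −1181 + 2D
Setting this equal to −441 kJ gives 2D = 740, so D = 370 kJ/mol.

D(C–O) ≈ 370 kJ/mol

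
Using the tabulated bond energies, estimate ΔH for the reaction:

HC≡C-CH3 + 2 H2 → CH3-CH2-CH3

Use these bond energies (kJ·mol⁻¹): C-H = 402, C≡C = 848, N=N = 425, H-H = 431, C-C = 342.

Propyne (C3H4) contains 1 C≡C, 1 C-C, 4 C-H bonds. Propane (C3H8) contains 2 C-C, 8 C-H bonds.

Bonds broken (reactants):
  C≡C: 1 × 848 = 848
  C-C: 1 × 342 = 342
  C-H: 4 × 402 = 1608
  H-H: 2 × 431 = 862
  Σ(broken) = 3660 kJ
Bonds formed (products):
  C-C: 2 × 342 = 684
  C-H: 8 × 402 = 3216
  Σ(formed) = 3900 kJ
ΔH = Σ(broken) − Σ(formed) = 3660 − 3900 = −240 kJ

ΔH ≈ −240 kJ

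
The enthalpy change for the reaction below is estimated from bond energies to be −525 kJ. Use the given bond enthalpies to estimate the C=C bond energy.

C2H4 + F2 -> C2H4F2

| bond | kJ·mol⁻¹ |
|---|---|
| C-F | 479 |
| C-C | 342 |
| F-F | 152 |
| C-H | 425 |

D(C=C) ≈ 623 kJ/mol

Let D be the C=C bond energy.
Σ(broken) = 4×425 + 1×D + 1×152 = 1852 + D
Σ(formed) = 1×342 + 2×479 + 4×425 = 3000
ΔH = Σ(broken) − Σ(formed) = (1852 + D) − (3000) = −1148 + D
Setting this equal to −525 kJ gives D = 623 kJ/mol.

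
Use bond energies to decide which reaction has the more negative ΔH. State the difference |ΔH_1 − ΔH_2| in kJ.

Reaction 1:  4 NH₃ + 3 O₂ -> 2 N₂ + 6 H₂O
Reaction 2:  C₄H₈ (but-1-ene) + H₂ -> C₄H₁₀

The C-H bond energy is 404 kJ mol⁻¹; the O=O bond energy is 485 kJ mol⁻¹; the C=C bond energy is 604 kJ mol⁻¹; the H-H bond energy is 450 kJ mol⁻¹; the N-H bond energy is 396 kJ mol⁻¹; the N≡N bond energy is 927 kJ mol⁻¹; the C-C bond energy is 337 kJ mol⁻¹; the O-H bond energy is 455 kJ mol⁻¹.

Reaction 1:
  Bonds broken (reactants):
    N-H: 12 × 396 = 4752
    O=O: 3 × 485 = 1455
    Σ(broken) = 6207 kJ
  Bonds formed (products):
    N≡N: 2 × 927 = 1854
    O-H: 12 × 455 = 5460
    Σ(formed) = 7314 kJ
  ΔH_1 = 6207 − 7314 = −1107 kJ
Reaction 2:
  Bonds broken (reactants):
    C-C: 2 × 337 = 674
    C-H: 8 × 404 = 3232
    C=C: 1 × 604 = 604
    H-H: 1 × 450 = 450
    Σ(broken) = 4960 kJ
  Bonds formed (products):
    C-C: 3 × 337 = 1011
    C-H: 10 × 404 = 4040
    Σ(formed) = 5051 kJ
  ΔH_2 = 4960 − 5051 = −91 kJ
ΔH_1 − ΔH_2 = −1016 kJ, so reaction 1 has the more negative ΔH; |ΔH_1 − ΔH_2| = 1016 kJ.

Reaction 1, by 1016 kJ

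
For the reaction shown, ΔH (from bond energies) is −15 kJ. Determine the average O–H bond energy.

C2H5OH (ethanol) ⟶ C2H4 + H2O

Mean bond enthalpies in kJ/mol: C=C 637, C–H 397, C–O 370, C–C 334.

D(O–H) ≈ 479 kJ/mol

Let D be the O–H bond energy.
Σ(broken) = 1×334 + 5×397 + 1×370 + 1×D = 2689 + D
Σ(formed) = 4×397 + 1×637 + 2×D = 2225 + 2D
ΔH = Σ(broken) − Σ(formed) = (2689 + D) − (2225 + 2D) = +464 − D
Setting this equal to −15 kJ gives D = 479 kJ/mol.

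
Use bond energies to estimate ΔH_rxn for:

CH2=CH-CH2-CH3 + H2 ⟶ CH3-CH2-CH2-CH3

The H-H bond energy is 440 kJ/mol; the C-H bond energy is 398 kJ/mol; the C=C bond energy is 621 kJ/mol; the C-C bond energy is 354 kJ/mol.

ΔH ≈ −89 kJ

Bonds broken (reactants):
  C-C: 2 × 354 = 708
  C-H: 8 × 398 = 3184
  C=C: 1 × 621 = 621
  H-H: 1 × 440 = 440
  Σ(broken) = 4953 kJ
Bonds formed (products):
  C-C: 3 × 354 = 1062
  C-H: 10 × 398 = 3980
  Σ(formed) = 5042 kJ
ΔH = Σ(broken) − Σ(formed) = 4953 − 5042 = −89 kJ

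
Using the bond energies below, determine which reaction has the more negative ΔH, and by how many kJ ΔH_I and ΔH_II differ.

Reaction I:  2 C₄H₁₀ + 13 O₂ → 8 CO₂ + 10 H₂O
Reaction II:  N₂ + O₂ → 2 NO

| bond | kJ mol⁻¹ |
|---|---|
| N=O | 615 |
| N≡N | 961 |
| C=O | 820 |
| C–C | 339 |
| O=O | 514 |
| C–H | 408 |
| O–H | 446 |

Reaction I:
  Bonds broken (reactants):
    C–C: 6 × 339 = 2034
    C–H: 20 × 408 = 8160
    O=O: 13 × 514 = 6682
    Σ(broken) = 16876 kJ
  Bonds formed (products):
    C=O: 16 × 820 = 13120
    O–H: 20 × 446 = 8920
    Σ(formed) = 22040 kJ
  ΔH_I = 16876 − 22040 = −5164 kJ
Reaction II:
  Bonds broken (reactants):
    N≡N: 1 × 961 = 961
    O=O: 1 × 514 = 514
    Σ(broken) = 1475 kJ
  Bonds formed (products):
    N=O: 2 × 615 = 1230
    Σ(formed) = 1230 kJ
  ΔH_II = 1475 − 1230 = +245 kJ
ΔH_I − ΔH_II = −5409 kJ, so reaction I has the more negative ΔH; |ΔH_I − ΔH_II| = 5409 kJ.

Reaction I, by 5409 kJ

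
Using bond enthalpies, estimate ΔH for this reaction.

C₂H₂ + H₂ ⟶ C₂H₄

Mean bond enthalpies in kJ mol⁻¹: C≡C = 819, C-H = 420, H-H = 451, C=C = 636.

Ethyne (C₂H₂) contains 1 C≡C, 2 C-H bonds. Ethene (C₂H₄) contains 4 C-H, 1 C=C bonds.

Bonds broken (reactants):
  C≡C: 1 × 819 = 819
  C-H: 2 × 420 = 840
  H-H: 1 × 451 = 451
  Σ(broken) = 2110 kJ
Bonds formed (products):
  C-H: 4 × 420 = 1680
  C=C: 1 × 636 = 636
  Σ(formed) = 2316 kJ
ΔH = Σ(broken) − Σ(formed) = 2110 − 2316 = −206 kJ

ΔH ≈ −206 kJ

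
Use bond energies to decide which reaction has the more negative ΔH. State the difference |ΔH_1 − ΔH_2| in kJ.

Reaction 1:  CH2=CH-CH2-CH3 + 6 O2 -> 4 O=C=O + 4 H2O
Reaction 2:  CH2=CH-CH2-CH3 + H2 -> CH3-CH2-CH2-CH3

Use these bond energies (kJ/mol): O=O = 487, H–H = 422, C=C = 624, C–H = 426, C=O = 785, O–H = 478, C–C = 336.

Reaction 1:
  Bonds broken (reactants):
    C–C: 2 × 336 = 672
    C–H: 8 × 426 = 3408
    C=C: 1 × 624 = 624
    O=O: 6 × 487 = 2922
    Σ(broken) = 7626 kJ
  Bonds formed (products):
    C=O: 8 × 785 = 6280
    O–H: 8 × 478 = 3824
    Σ(formed) = 10104 kJ
  ΔH_1 = 7626 − 10104 = −2478 kJ
Reaction 2:
  Bonds broken (reactants):
    C–C: 2 × 336 = 672
    C–H: 8 × 426 = 3408
    C=C: 1 × 624 = 624
    H–H: 1 × 422 = 422
    Σ(broken) = 5126 kJ
  Bonds formed (products):
    C–C: 3 × 336 = 1008
    C–H: 10 × 426 = 4260
    Σ(formed) = 5268 kJ
  ΔH_2 = 5126 − 5268 = −142 kJ
ΔH_1 − ΔH_2 = −2336 kJ, so reaction 1 has the more negative ΔH; |ΔH_1 − ΔH_2| = 2336 kJ.

Reaction 1, by 2336 kJ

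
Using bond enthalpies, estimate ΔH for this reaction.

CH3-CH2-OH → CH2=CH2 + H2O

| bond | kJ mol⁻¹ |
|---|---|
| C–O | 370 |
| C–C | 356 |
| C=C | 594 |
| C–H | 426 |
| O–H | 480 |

ΔH ≈ +78 kJ

Bonds broken (reactants):
  C–C: 1 × 356 = 356
  C–H: 5 × 426 = 2130
  C–O: 1 × 370 = 370
  O–H: 1 × 480 = 480
  Σ(broken) = 3336 kJ
Bonds formed (products):
  C–H: 4 × 426 = 1704
  C=C: 1 × 594 = 594
  O–H: 2 × 480 = 960
  Σ(formed) = 3258 kJ
ΔH = Σ(broken) − Σ(formed) = 3336 − 3258 = +78 kJ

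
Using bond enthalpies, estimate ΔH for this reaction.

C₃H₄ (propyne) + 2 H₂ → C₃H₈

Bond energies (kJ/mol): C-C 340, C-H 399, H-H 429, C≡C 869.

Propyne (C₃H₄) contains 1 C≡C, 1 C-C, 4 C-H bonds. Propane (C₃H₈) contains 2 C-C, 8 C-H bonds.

ΔH ≈ −209 kJ

Bonds broken (reactants):
  C≡C: 1 × 869 = 869
  C-C: 1 × 340 = 340
  C-H: 4 × 399 = 1596
  H-H: 2 × 429 = 858
  Σ(broken) = 3663 kJ
Bonds formed (products):
  C-C: 2 × 340 = 680
  C-H: 8 × 399 = 3192
  Σ(formed) = 3872 kJ
ΔH = Σ(broken) − Σ(formed) = 3663 − 3872 = −209 kJ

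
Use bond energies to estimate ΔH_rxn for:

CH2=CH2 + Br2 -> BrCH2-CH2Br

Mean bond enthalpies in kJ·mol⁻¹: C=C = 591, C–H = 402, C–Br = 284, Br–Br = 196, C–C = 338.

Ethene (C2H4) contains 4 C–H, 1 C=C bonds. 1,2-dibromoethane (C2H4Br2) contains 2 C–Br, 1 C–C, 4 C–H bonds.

Bonds broken (reactants):
  Br–Br: 1 × 196 = 196
  C–H: 4 × 402 = 1608
  C=C: 1 × 591 = 591
  Σ(broken) = 2395 kJ
Bonds formed (products):
  C–Br: 2 × 284 = 568
  C–C: 1 × 338 = 338
  C–H: 4 × 402 = 1608
  Σ(formed) = 2514 kJ
ΔH = Σ(broken) − Σ(formed) = 2395 − 2514 = −119 kJ

ΔH ≈ −119 kJ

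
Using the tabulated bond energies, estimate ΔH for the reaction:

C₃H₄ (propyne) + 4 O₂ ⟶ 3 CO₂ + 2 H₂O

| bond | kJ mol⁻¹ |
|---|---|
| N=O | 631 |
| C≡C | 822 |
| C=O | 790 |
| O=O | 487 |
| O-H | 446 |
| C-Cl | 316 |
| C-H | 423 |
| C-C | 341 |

ΔH ≈ −1721 kJ

Bonds broken (reactants):
  C≡C: 1 × 822 = 822
  C-C: 1 × 341 = 341
  C-H: 4 × 423 = 1692
  O=O: 4 × 487 = 1948
  Σ(broken) = 4803 kJ
Bonds formed (products):
  C=O: 6 × 790 = 4740
  O-H: 4 × 446 = 1784
  Σ(formed) = 6524 kJ
ΔH = Σ(broken) − Σ(formed) = 4803 − 6524 = −1721 kJ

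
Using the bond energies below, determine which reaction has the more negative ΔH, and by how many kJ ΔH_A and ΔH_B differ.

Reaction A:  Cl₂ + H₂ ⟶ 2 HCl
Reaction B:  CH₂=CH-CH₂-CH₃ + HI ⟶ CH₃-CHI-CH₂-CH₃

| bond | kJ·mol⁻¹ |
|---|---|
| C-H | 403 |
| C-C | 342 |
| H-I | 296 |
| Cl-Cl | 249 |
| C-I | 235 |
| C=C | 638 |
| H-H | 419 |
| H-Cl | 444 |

Reaction A, by 174 kJ

Reaction A:
  Bonds broken (reactants):
    Cl-Cl: 1 × 249 = 249
    H-H: 1 × 419 = 419
    Σ(broken) = 668 kJ
  Bonds formed (products):
    H-Cl: 2 × 444 = 888
    Σ(formed) = 888 kJ
  ΔH_A = 668 − 888 = −220 kJ
Reaction B:
  Bonds broken (reactants):
    C-C: 2 × 342 = 684
    C-H: 8 × 403 = 3224
    C=C: 1 × 638 = 638
    H-I: 1 × 296 = 296
    Σ(broken) = 4842 kJ
  Bonds formed (products):
    C-C: 3 × 342 = 1026
    C-H: 9 × 403 = 3627
    C-I: 1 × 235 = 235
    Σ(formed) = 4888 kJ
  ΔH_B = 4842 − 4888 = −46 kJ
ΔH_A − ΔH_B = −174 kJ, so reaction A has the more negative ΔH; |ΔH_A − ΔH_B| = 174 kJ.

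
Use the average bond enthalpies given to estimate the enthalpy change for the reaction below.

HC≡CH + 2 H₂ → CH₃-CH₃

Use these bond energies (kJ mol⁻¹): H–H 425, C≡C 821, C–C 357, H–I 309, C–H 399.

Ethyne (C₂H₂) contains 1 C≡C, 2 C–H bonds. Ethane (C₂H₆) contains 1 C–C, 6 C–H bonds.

ΔH ≈ −282 kJ

Bonds broken (reactants):
  C≡C: 1 × 821 = 821
  C–H: 2 × 399 = 798
  H–H: 2 × 425 = 850
  Σ(broken) = 2469 kJ
Bonds formed (products):
  C–C: 1 × 357 = 357
  C–H: 6 × 399 = 2394
  Σ(formed) = 2751 kJ
ΔH = Σ(broken) − Σ(formed) = 2469 − 2751 = −282 kJ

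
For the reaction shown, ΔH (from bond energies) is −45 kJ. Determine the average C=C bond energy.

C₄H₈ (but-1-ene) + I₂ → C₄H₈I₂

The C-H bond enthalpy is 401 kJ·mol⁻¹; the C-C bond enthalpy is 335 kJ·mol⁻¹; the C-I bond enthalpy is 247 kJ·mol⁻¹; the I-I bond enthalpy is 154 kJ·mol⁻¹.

D(C=C) ≈ 630 kJ/mol

Let D be the C=C bond energy.
Σ(broken) = 2×335 + 8×401 + 1×D + 1×154 = 4032 + D
Σ(formed) = 3×335 + 8×401 + 2×247 = 4707
ΔH = Σ(broken) − Σ(formed) = (4032 + D) − (4707) = −675 + D
Setting this equal to −45 kJ gives D = 630 kJ/mol.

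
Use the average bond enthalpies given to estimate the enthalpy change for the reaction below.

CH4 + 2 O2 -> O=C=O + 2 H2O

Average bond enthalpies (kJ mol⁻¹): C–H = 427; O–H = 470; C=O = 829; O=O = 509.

Bonds broken (reactants):
  C–H: 4 × 427 = 1708
  O=O: 2 × 509 = 1018
  Σ(broken) = 2726 kJ
Bonds formed (products):
  C=O: 2 × 829 = 1658
  O–H: 4 × 470 = 1880
  Σ(formed) = 3538 kJ
ΔH = Σ(broken) − Σ(formed) = 2726 − 3538 = −812 kJ

ΔH ≈ −812 kJ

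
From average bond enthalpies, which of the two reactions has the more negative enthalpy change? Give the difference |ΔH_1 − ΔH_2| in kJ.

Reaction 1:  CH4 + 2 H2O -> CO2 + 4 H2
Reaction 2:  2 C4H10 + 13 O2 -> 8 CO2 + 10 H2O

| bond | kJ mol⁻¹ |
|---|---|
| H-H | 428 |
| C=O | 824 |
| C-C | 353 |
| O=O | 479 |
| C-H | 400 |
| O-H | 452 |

Reaction 2, by 5927 kJ

Reaction 1:
  Bonds broken (reactants):
    C-H: 4 × 400 = 1600
    O-H: 4 × 452 = 1808
    Σ(broken) = 3408 kJ
  Bonds formed (products):
    C=O: 2 × 824 = 1648
    H-H: 4 × 428 = 1712
    Σ(formed) = 3360 kJ
  ΔH_1 = 3408 − 3360 = +48 kJ
Reaction 2:
  Bonds broken (reactants):
    C-C: 6 × 353 = 2118
    C-H: 20 × 400 = 8000
    O=O: 13 × 479 = 6227
    Σ(broken) = 16345 kJ
  Bonds formed (products):
    C=O: 16 × 824 = 13184
    O-H: 20 × 452 = 9040
    Σ(formed) = 22224 kJ
  ΔH_2 = 16345 − 22224 = −5879 kJ
ΔH_1 − ΔH_2 = +5927 kJ, so reaction 2 has the more negative ΔH; |ΔH_1 − ΔH_2| = 5927 kJ.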